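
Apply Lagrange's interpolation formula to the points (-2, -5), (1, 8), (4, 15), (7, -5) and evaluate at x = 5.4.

Lagrange interpolation formula:
P(x) = Σ yᵢ × Lᵢ(x)
where Lᵢ(x) = Π_{j≠i} (x - xⱼ)/(xᵢ - xⱼ)

L_0(5.4) = (5.4 - 1)/(-2 - 1) × (5.4 - 4)/(-2 - 4) × (5.4 - 7)/(-2 - 7) = 0.060840
L_1(5.4) = (5.4 - (-2))/(1 - (-2)) × (5.4 - 4)/(1 - 4) × (5.4 - 7)/(1 - 7) = -0.306963
L_2(5.4) = (5.4 - (-2))/(4 - (-2)) × (5.4 - 1)/(4 - 1) × (5.4 - 7)/(4 - 7) = 0.964741
L_3(5.4) = (5.4 - (-2))/(7 - (-2)) × (5.4 - 1)/(7 - 1) × (5.4 - 4)/(7 - 4) = 0.281383

P(5.4) = (-5)×L_0(5.4) + 8×L_1(5.4) + 15×L_2(5.4) + (-5)×L_3(5.4)
P(5.4) = 10.304296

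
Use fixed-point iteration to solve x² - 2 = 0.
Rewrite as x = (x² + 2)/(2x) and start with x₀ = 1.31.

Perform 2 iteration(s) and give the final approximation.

Equation: x² - 2 = 0
Fixed-point form: x = (x² + 2)/(2x)
x₀ = 1.31

x_1 = g(1.310000) = 1.418359
x_2 = g(1.418359) = 1.414220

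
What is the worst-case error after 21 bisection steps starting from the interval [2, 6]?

Bisection error bound: |error| ≤ (b-a)/2^n
|error| ≤ (6 - 2)/2^21 = 4/2^21
|error| ≤ 0.0000019073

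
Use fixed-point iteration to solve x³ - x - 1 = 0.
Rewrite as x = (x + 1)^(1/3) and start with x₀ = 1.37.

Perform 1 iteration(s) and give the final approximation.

Equation: x³ - x - 1 = 0
Fixed-point form: x = (x + 1)^(1/3)
x₀ = 1.37

x_1 = g(1.370000) = 1.333264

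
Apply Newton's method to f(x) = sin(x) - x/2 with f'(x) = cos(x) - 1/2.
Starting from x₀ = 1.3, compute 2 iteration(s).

f(x) = sin(x) - x/2
f'(x) = cos(x) - 1/2
x₀ = 1.3

Newton-Raphson formula: x_{n+1} = x_n - f(x_n)/f'(x_n)

Iteration 1:
  f(1.300000) = 0.313558
  f'(1.300000) = -0.232501
  x_1 = 1.300000 - 0.313558/(-0.232501) = 2.648631
Iteration 2:
  f(2.648631) = -0.851078
  f'(2.648631) = -1.380935
  x_2 = 2.648631 - (-0.851078)/(-1.380935) = 2.032325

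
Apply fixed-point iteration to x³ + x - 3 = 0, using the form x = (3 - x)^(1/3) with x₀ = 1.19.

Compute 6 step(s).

Equation: x³ + x - 3 = 0
Fixed-point form: x = (3 - x)^(1/3)
x₀ = 1.19

x_1 = g(1.190000) = 1.218689
x_2 = g(1.218689) = 1.212216
x_3 = g(1.212216) = 1.213682
x_4 = g(1.213682) = 1.213350
x_5 = g(1.213350) = 1.213426
x_6 = g(1.213426) = 1.213409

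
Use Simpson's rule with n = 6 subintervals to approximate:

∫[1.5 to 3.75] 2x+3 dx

f(x) = 2x+3
a = 1.5, b = 3.75, n = 6
h = (b - a)/n = 0.375000

Simpson's rule: (h/3)[f(x₀) + 4f(x₁) + 2f(x₂) + ... + f(xₙ)]

x_0 = 1.5000, f(x_0) = 6.000000, coefficient = 1
x_1 = 1.8750, f(x_1) = 6.750000, coefficient = 4
x_2 = 2.2500, f(x_2) = 7.500000, coefficient = 2
x_3 = 2.6250, f(x_3) = 8.250000, coefficient = 4
x_4 = 3.0000, f(x_4) = 9.000000, coefficient = 2
x_5 = 3.3750, f(x_5) = 9.750000, coefficient = 4
x_6 = 3.7500, f(x_6) = 10.500000, coefficient = 1

I ≈ (0.375000/3) × 148.500000 = 18.562500
Exact value: 18.562500
Error: 0.000000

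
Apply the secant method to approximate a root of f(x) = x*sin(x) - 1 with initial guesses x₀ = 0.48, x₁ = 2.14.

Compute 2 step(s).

f(x) = x*sin(x) - 1
x₀ = 0.48, x₁ = 2.14

Secant formula: x_{n+1} = x_n - f(x_n)(x_n - x_{n-1})/(f(x_n) - f(x_{n-1}))

Iteration 1:
  f(0.480000) = -0.778346
  f(2.140000) = 0.802587
  x_2 = 2.140000 - 0.802587×(2.140000 - 0.480000)/(0.802587 - (-0.778346))
       = 1.297273
Iteration 2:
  f(2.140000) = 0.802587
  f(1.297273) = 0.249047
  x_3 = 1.297273 - 0.249047×(1.297273 - 2.140000)/(0.249047 - 0.802587)
       = 0.918115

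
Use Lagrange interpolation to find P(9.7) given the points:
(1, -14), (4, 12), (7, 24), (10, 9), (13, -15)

Lagrange interpolation formula:
P(x) = Σ yᵢ × Lᵢ(x)
where Lᵢ(x) = Π_{j≠i} (x - xⱼ)/(xᵢ - xⱼ)

L_0(9.7) = (9.7 - 4)/(1 - 4) × (9.7 - 7)/(1 - 7) × (9.7 - 10)/(1 - 10) × (9.7 - 13)/(1 - 13) = 0.007838
L_1(9.7) = (9.7 - 1)/(4 - 1) × (9.7 - 7)/(4 - 7) × (9.7 - 10)/(4 - 10) × (9.7 - 13)/(4 - 13) = -0.047850
L_2(9.7) = (9.7 - 1)/(7 - 1) × (9.7 - 4)/(7 - 4) × (9.7 - 10)/(7 - 10) × (9.7 - 13)/(7 - 13) = 0.151525
L_3(9.7) = (9.7 - 1)/(10 - 1) × (9.7 - 4)/(10 - 4) × (9.7 - 7)/(10 - 7) × (9.7 - 13)/(10 - 13) = 0.909150
L_4(9.7) = (9.7 - 1)/(13 - 1) × (9.7 - 4)/(13 - 4) × (9.7 - 7)/(13 - 7) × (9.7 - 10)/(13 - 10) = -0.020663

P(9.7) = (-14)×L_0(9.7) + 12×L_1(9.7) + 24×L_2(9.7) + 9×L_3(9.7) + (-15)×L_4(9.7)
P(9.7) = 11.444963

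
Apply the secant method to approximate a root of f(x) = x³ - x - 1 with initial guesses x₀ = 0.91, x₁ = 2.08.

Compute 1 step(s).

f(x) = x³ - x - 1
x₀ = 0.91, x₁ = 2.08

Secant formula: x_{n+1} = x_n - f(x_n)(x_n - x_{n-1})/(f(x_n) - f(x_{n-1}))

Iteration 1:
  f(0.910000) = -1.156429
  f(2.080000) = 5.918912
  x_2 = 2.080000 - 5.918912×(2.080000 - 0.910000)/(5.918912 - (-1.156429))
       = 1.101231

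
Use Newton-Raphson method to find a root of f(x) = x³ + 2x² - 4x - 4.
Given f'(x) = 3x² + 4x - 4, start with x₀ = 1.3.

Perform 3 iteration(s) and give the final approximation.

f(x) = x³ + 2x² - 4x - 4
f'(x) = 3x² + 4x - 4
x₀ = 1.3

Newton-Raphson formula: x_{n+1} = x_n - f(x_n)/f'(x_n)

Iteration 1:
  f(1.300000) = -3.623000
  f'(1.300000) = 6.270000
  x_1 = 1.300000 - (-3.623000)/6.270000 = 1.877831
Iteration 2:
  f(1.877831) = 2.162874
  f'(1.877831) = 14.090071
  x_2 = 1.877831 - 2.162874/14.090071 = 1.724328
Iteration 3:
  f(1.724328) = 0.176253
  f'(1.724328) = 11.817226
  x_3 = 1.724328 - 0.176253/11.817226 = 1.709413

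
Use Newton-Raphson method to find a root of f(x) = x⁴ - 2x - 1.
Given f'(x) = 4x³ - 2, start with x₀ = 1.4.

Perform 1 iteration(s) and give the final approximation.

f(x) = x⁴ - 2x - 1
f'(x) = 4x³ - 2
x₀ = 1.4

Newton-Raphson formula: x_{n+1} = x_n - f(x_n)/f'(x_n)

Iteration 1:
  f(1.400000) = 0.041600
  f'(1.400000) = 8.976000
  x_1 = 1.400000 - 0.041600/8.976000 = 1.395365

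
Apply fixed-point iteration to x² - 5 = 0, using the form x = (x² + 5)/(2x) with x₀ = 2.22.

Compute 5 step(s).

Equation: x² - 5 = 0
Fixed-point form: x = (x² + 5)/(2x)
x₀ = 2.22

x_1 = g(2.220000) = 2.236126
x_2 = g(2.236126) = 2.236068
x_3 = g(2.236068) = 2.236068
x_4 = g(2.236068) = 2.236068
x_5 = g(2.236068) = 2.236068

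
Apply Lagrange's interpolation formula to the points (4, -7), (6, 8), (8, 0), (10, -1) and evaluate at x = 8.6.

Lagrange interpolation formula:
P(x) = Σ yᵢ × Lᵢ(x)
where Lᵢ(x) = Π_{j≠i} (x - xⱼ)/(xᵢ - xⱼ)

L_0(8.6) = (8.6 - 6)/(4 - 6) × (8.6 - 8)/(4 - 8) × (8.6 - 10)/(4 - 10) = 0.045500
L_1(8.6) = (8.6 - 4)/(6 - 4) × (8.6 - 8)/(6 - 8) × (8.6 - 10)/(6 - 10) = -0.241500
L_2(8.6) = (8.6 - 4)/(8 - 4) × (8.6 - 6)/(8 - 6) × (8.6 - 10)/(8 - 10) = 1.046500
L_3(8.6) = (8.6 - 4)/(10 - 4) × (8.6 - 6)/(10 - 6) × (8.6 - 8)/(10 - 8) = 0.149500

P(8.6) = (-7)×L_0(8.6) + 8×L_1(8.6) + 0×L_2(8.6) + (-1)×L_3(8.6)
P(8.6) = -2.400000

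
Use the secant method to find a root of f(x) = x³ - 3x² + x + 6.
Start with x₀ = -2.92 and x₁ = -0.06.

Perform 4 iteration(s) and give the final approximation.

f(x) = x³ - 3x² + x + 6
x₀ = -2.92, x₁ = -0.06

Secant formula: x_{n+1} = x_n - f(x_n)(x_n - x_{n-1})/(f(x_n) - f(x_{n-1}))

Iteration 1:
  f(-2.920000) = -47.396288
  f(-0.060000) = 5.928984
  x_2 = -0.060000 - 5.928984×(-0.060000 - (-2.920000))/(5.928984 - (-47.396288))
       = -0.377990
Iteration 2:
  f(-0.060000) = 5.928984
  f(-0.377990) = 5.139375
  x_3 = -0.377990 - 5.139375×(-0.377990 - (-0.060000))/(5.139375 - 5.928984)
       = -2.447710
Iteration 3:
  f(-0.377990) = 5.139375
  f(-2.447710) = -29.086505
  x_4 = -2.447710 - (-29.086505)×(-2.447710 - (-0.377990))/(-29.086505 - 5.139375)
       = -0.688780
Iteration 4:
  f(-2.447710) = -29.086505
  f(-0.688780) = 3.561196
  x_5 = -0.688780 - 3.561196×(-0.688780 - (-2.447710))/(3.561196 - (-29.086505))
       = -0.880643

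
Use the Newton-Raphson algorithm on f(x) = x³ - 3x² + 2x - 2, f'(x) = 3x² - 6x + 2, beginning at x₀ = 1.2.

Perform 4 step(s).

f(x) = x³ - 3x² + 2x - 2
f'(x) = 3x² - 6x + 2
x₀ = 1.2

Newton-Raphson formula: x_{n+1} = x_n - f(x_n)/f'(x_n)

Iteration 1:
  f(1.200000) = -2.192000
  f'(1.200000) = -0.880000
  x_1 = 1.200000 - (-2.192000)/(-0.880000) = -1.290909
Iteration 2:
  f(-1.290909) = -11.732388
  f'(-1.290909) = 14.744793
  x_2 = -1.290909 - (-11.732388)/14.744793 = -0.495212
Iteration 3:
  f(-0.495212) = -3.847573
  f'(-0.495212) = 5.706978
  x_3 = -0.495212 - (-3.847573)/5.706978 = 0.178975
Iteration 4:
  f(0.178975) = -1.732413
  f'(0.178975) = 1.022245
  x_4 = 0.178975 - (-1.732413)/1.022245 = 1.873690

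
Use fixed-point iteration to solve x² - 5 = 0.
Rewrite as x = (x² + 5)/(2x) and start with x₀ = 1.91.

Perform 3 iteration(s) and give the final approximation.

Equation: x² - 5 = 0
Fixed-point form: x = (x² + 5)/(2x)
x₀ = 1.91

x_1 = g(1.910000) = 2.263901
x_2 = g(2.263901) = 2.236239
x_3 = g(2.236239) = 2.236068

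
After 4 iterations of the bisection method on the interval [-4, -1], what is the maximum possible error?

Bisection error bound: |error| ≤ (b-a)/2^n
|error| ≤ (-1 - (-4))/2^4 = 3/2^4
|error| ≤ 0.1875000000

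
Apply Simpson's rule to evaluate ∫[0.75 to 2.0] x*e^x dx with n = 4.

f(x) = x*e^x
a = 0.75, b = 2.0, n = 4
h = (b - a)/n = 0.312500

Simpson's rule: (h/3)[f(x₀) + 4f(x₁) + 2f(x₂) + ... + f(xₙ)]

x_0 = 0.7500, f(x_0) = 1.587750, coefficient = 1
x_1 = 1.0625, f(x_1) = 3.074446, coefficient = 4
x_2 = 1.3750, f(x_2) = 5.438230, coefficient = 2
x_3 = 1.6875, f(x_3) = 9.122539, coefficient = 4
x_4 = 2.0000, f(x_4) = 14.778112, coefficient = 1

I ≈ (0.312500/3) × 76.030261 = 7.919819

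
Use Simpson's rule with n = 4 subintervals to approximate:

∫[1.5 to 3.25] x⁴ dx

f(x) = x⁴
a = 1.5, b = 3.25, n = 4
h = (b - a)/n = 0.437500

Simpson's rule: (h/3)[f(x₀) + 4f(x₁) + 2f(x₂) + ... + f(xₙ)]

x_0 = 1.5000, f(x_0) = 5.062500, coefficient = 1
x_1 = 1.9375, f(x_1) = 14.091812, coefficient = 4
x_2 = 2.3750, f(x_2) = 31.816650, coefficient = 2
x_3 = 2.8125, f(x_3) = 62.570572, coefficient = 4
x_4 = 3.2500, f(x_4) = 111.566406, coefficient = 1

I ≈ (0.437500/3) × 486.911743 = 71.007963
Exact value: 70.999414
Error: 0.008548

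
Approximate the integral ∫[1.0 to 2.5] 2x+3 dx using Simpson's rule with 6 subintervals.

f(x) = 2x+3
a = 1.0, b = 2.5, n = 6
h = (b - a)/n = 0.250000

Simpson's rule: (h/3)[f(x₀) + 4f(x₁) + 2f(x₂) + ... + f(xₙ)]

x_0 = 1.0000, f(x_0) = 5.000000, coefficient = 1
x_1 = 1.2500, f(x_1) = 5.500000, coefficient = 4
x_2 = 1.5000, f(x_2) = 6.000000, coefficient = 2
x_3 = 1.7500, f(x_3) = 6.500000, coefficient = 4
x_4 = 2.0000, f(x_4) = 7.000000, coefficient = 2
x_5 = 2.2500, f(x_5) = 7.500000, coefficient = 4
x_6 = 2.5000, f(x_6) = 8.000000, coefficient = 1

I ≈ (0.250000/3) × 117.000000 = 9.750000
Exact value: 9.750000
Error: 0.000000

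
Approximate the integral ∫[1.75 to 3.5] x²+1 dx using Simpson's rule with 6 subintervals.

f(x) = x²+1
a = 1.75, b = 3.5, n = 6
h = (b - a)/n = 0.291667

Simpson's rule: (h/3)[f(x₀) + 4f(x₁) + 2f(x₂) + ... + f(xₙ)]

x_0 = 1.7500, f(x_0) = 4.062500, coefficient = 1
x_1 = 2.0417, f(x_1) = 5.168403, coefficient = 4
x_2 = 2.3333, f(x_2) = 6.444444, coefficient = 2
x_3 = 2.6250, f(x_3) = 7.890625, coefficient = 4
x_4 = 2.9167, f(x_4) = 9.506944, coefficient = 2
x_5 = 3.2083, f(x_5) = 11.293403, coefficient = 4
x_6 = 3.5000, f(x_6) = 13.250000, coefficient = 1

I ≈ (0.291667/3) × 146.625000 = 14.255208
Exact value: 14.255208
Error: 0.000000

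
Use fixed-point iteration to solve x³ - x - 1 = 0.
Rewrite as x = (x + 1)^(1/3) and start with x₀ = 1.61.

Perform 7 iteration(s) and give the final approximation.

Equation: x³ - x - 1 = 0
Fixed-point form: x = (x + 1)^(1/3)
x₀ = 1.61

x_1 = g(1.610000) = 1.376830
x_2 = g(1.376830) = 1.334543
x_3 = g(1.334543) = 1.326582
x_4 = g(1.326582) = 1.325072
x_5 = g(1.325072) = 1.324785
x_6 = g(1.324785) = 1.324731
x_7 = g(1.324731) = 1.324720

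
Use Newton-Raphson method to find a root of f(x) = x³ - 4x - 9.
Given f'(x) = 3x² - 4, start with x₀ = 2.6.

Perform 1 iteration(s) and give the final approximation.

f(x) = x³ - 4x - 9
f'(x) = 3x² - 4
x₀ = 2.6

Newton-Raphson formula: x_{n+1} = x_n - f(x_n)/f'(x_n)

Iteration 1:
  f(2.600000) = -1.824000
  f'(2.600000) = 16.280000
  x_1 = 2.600000 - (-1.824000)/16.280000 = 2.712039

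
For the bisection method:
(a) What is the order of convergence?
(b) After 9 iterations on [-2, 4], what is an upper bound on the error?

(a) Bisection has linear (order 1) convergence; the error is halved each step.

(b) Error bound = (b-a)/2^n = (4 - (-2))/2^{9}
    = 6/2^{9}

(a) 1 (linear); (b) error ≤ 1.17e-02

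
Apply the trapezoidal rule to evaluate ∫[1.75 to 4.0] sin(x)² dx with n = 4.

f(x) = sin(x)²
a = 1.75, b = 4.0, n = 4
h = (b - a)/n = 0.562500

Trapezoidal rule: (h/2)[f(x₀) + 2f(x₁) + 2f(x₂) + ... + f(xₙ)]

x_0 = 1.7500, f(x_0) = 0.968228, coefficient = 1
x_1 = 2.3125, f(x_1) = 0.543639, coefficient = 2
x_2 = 2.8750, f(x_2) = 0.069404, coefficient = 2
x_3 = 3.4375, f(x_3) = 0.085035, coefficient = 2
x_4 = 4.0000, f(x_4) = 0.572750, coefficient = 1

I ≈ (0.562500/2) × 2.937134 = 0.826069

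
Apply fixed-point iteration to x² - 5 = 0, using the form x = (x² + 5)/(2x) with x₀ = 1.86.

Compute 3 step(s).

Equation: x² - 5 = 0
Fixed-point form: x = (x² + 5)/(2x)
x₀ = 1.86

x_1 = g(1.860000) = 2.274086
x_2 = g(2.274086) = 2.236386
x_3 = g(2.236386) = 2.236068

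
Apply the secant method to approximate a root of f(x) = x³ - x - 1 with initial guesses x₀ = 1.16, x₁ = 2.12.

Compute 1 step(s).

f(x) = x³ - x - 1
x₀ = 1.16, x₁ = 2.12

Secant formula: x_{n+1} = x_n - f(x_n)(x_n - x_{n-1})/(f(x_n) - f(x_{n-1}))

Iteration 1:
  f(1.160000) = -0.599104
  f(2.120000) = 6.408128
  x_2 = 2.120000 - 6.408128×(2.120000 - 1.160000)/(6.408128 - (-0.599104))
       = 1.242078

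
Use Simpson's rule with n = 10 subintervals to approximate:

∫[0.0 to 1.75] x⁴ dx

f(x) = x⁴
a = 0.0, b = 1.75, n = 10
h = (b - a)/n = 0.175000

Simpson's rule: (h/3)[f(x₀) + 4f(x₁) + 2f(x₂) + ... + f(xₙ)]

x_0 = 0.0000, f(x_0) = 0.000000, coefficient = 1
x_1 = 0.1750, f(x_1) = 0.000938, coefficient = 4
x_2 = 0.3500, f(x_2) = 0.015006, coefficient = 2
x_3 = 0.5250, f(x_3) = 0.075969, coefficient = 4
x_4 = 0.7000, f(x_4) = 0.240100, coefficient = 2
x_5 = 0.8750, f(x_5) = 0.586182, coefficient = 4
x_6 = 1.0500, f(x_6) = 1.215506, coefficient = 2
x_7 = 1.2250, f(x_7) = 2.251875, coefficient = 4
x_8 = 1.4000, f(x_8) = 3.841600, coefficient = 2
x_9 = 1.5750, f(x_9) = 6.153500, coefficient = 4
x_10 = 1.7500, f(x_10) = 9.378906, coefficient = 1

I ≈ (0.175000/3) × 56.277189 = 3.282836
Exact value: 3.282617
Error: 0.000219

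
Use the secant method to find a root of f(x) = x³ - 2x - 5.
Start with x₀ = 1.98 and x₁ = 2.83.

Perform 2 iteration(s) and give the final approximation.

f(x) = x³ - 2x - 5
x₀ = 1.98, x₁ = 2.83

Secant formula: x_{n+1} = x_n - f(x_n)(x_n - x_{n-1})/(f(x_n) - f(x_{n-1}))

Iteration 1:
  f(1.980000) = -1.197608
  f(2.830000) = 12.005187
  x_2 = 2.830000 - 12.005187×(2.830000 - 1.980000)/(12.005187 - (-1.197608))
       = 2.057102
Iteration 2:
  f(2.830000) = 12.005187
  f(2.057102) = -0.409226
  x_3 = 2.057102 - (-0.409226)×(2.057102 - 2.830000)/(-0.409226 - 12.005187)
       = 2.082580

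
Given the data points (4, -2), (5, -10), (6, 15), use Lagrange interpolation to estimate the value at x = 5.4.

Lagrange interpolation formula:
P(x) = Σ yᵢ × Lᵢ(x)
where Lᵢ(x) = Π_{j≠i} (x - xⱼ)/(xᵢ - xⱼ)

L_0(5.4) = (5.4 - 5)/(4 - 5) × (5.4 - 6)/(4 - 6) = -0.120000
L_1(5.4) = (5.4 - 4)/(5 - 4) × (5.4 - 6)/(5 - 6) = 0.840000
L_2(5.4) = (5.4 - 4)/(6 - 4) × (5.4 - 5)/(6 - 5) = 0.280000

P(5.4) = (-2)×L_0(5.4) + (-10)×L_1(5.4) + 15×L_2(5.4)
P(5.4) = -3.960000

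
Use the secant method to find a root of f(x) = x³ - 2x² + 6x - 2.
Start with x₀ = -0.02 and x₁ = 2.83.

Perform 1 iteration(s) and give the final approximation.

f(x) = x³ - 2x² + 6x - 2
x₀ = -0.02, x₁ = 2.83

Secant formula: x_{n+1} = x_n - f(x_n)(x_n - x_{n-1})/(f(x_n) - f(x_{n-1}))

Iteration 1:
  f(-0.020000) = -2.120808
  f(2.830000) = 21.627387
  x_2 = 2.830000 - 21.627387×(2.830000 - (-0.020000))/(21.627387 - (-2.120808))
       = 0.234516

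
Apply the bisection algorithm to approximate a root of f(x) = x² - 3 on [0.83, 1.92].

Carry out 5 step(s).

f(x) = x² - 3
Initial interval: [0.83, 1.92]

Iteration 1:
  c_1 = (0.830000 + 1.920000)/2 = 1.375000
  f(c_1) = f(1.375000) = -1.109375
  f(a) × f(c) ≥ 0, new interval: [1.375000, 1.920000]
Iteration 2:
  c_2 = (1.375000 + 1.920000)/2 = 1.647500
  f(c_2) = f(1.647500) = -0.285744
  f(a) × f(c) ≥ 0, new interval: [1.647500, 1.920000]
Iteration 3:
  c_3 = (1.647500 + 1.920000)/2 = 1.783750
  f(c_3) = f(1.783750) = 0.181764
  f(a) × f(c) < 0, new interval: [1.647500, 1.783750]
Iteration 4:
  c_4 = (1.647500 + 1.783750)/2 = 1.715625
  f(c_4) = f(1.715625) = -0.056631
  f(a) × f(c) ≥ 0, new interval: [1.715625, 1.783750]
Iteration 5:
  c_5 = (1.715625 + 1.783750)/2 = 1.749687
  f(c_5) = f(1.749687) = 0.061406
  f(a) × f(c) < 0, new interval: [1.715625, 1.749687]

After 5 iteration(s), the approximation is c_5 = 1.749687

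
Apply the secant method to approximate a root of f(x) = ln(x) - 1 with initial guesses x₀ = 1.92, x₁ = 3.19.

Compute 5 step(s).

f(x) = ln(x) - 1
x₀ = 1.92, x₁ = 3.19

Secant formula: x_{n+1} = x_n - f(x_n)(x_n - x_{n-1})/(f(x_n) - f(x_{n-1}))

Iteration 1:
  f(1.920000) = -0.347675
  f(3.190000) = 0.160021
  x_2 = 3.190000 - 0.160021×(3.190000 - 1.920000)/(0.160021 - (-0.347675))
       = 2.789708
Iteration 2:
  f(3.190000) = 0.160021
  f(2.789708) = 0.025937
  x_3 = 2.789708 - 0.025937×(2.789708 - 3.190000)/(0.025937 - 0.160021)
       = 2.712276
Iteration 3:
  f(2.789708) = 0.025937
  f(2.712276) = -0.002212
  x_4 = 2.712276 - (-0.002212)×(2.712276 - 2.789708)/(-0.002212 - 0.025937)
       = 2.718360
Iteration 4:
  f(2.712276) = -0.002212
  f(2.718360) = 0.000029
  x_5 = 2.718360 - 0.000029×(2.718360 - 2.712276)/(0.000029 - (-0.002212))
       = 2.718282
Iteration 5:
  f(2.718360) = 0.000029
  f(2.718282) = 0.000000
  x_6 = 2.718282 - 0.000000×(2.718282 - 2.718360)/(0.000000 - 0.000029)
       = 2.718282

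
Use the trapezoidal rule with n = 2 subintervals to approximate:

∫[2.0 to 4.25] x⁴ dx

f(x) = x⁴
a = 2.0, b = 4.25, n = 2
h = (b - a)/n = 1.125000

Trapezoidal rule: (h/2)[f(x₀) + 2f(x₁) + 2f(x₂) + ... + f(xₙ)]

x_0 = 2.0000, f(x_0) = 16.000000, coefficient = 1
x_1 = 3.1250, f(x_1) = 95.367432, coefficient = 2
x_2 = 4.2500, f(x_2) = 326.253906, coefficient = 1

I ≈ (1.125000/2) × 532.988770 = 299.806183
Exact value: 270.915820
Error: 28.890363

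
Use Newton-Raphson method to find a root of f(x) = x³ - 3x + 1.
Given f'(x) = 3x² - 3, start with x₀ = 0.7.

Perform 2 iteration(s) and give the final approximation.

f(x) = x³ - 3x + 1
f'(x) = 3x² - 3
x₀ = 0.7

Newton-Raphson formula: x_{n+1} = x_n - f(x_n)/f'(x_n)

Iteration 1:
  f(0.700000) = -0.757000
  f'(0.700000) = -1.530000
  x_1 = 0.700000 - (-0.757000)/(-1.530000) = 0.205229
Iteration 2:
  f(0.205229) = 0.392958
  f'(0.205229) = -2.873643
  x_2 = 0.205229 - 0.392958/(-2.873643) = 0.341974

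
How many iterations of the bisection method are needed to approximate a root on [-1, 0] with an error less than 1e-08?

We need (b-a)/2^n ≤ 1e-08
(0 - (-1))/2^n ≤ 1e-08
1/2^n ≤ 1e-08
2^n ≥ 100000000
n ≥ log₂(100000000) = 26.58
n ≥ 27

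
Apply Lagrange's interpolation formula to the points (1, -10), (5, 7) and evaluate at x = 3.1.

Lagrange interpolation formula:
P(x) = Σ yᵢ × Lᵢ(x)
where Lᵢ(x) = Π_{j≠i} (x - xⱼ)/(xᵢ - xⱼ)

L_0(3.1) = (3.1 - 5)/(1 - 5) = 0.475000
L_1(3.1) = (3.1 - 1)/(5 - 1) = 0.525000

P(3.1) = (-10)×L_0(3.1) + 7×L_1(3.1)
P(3.1) = -1.075000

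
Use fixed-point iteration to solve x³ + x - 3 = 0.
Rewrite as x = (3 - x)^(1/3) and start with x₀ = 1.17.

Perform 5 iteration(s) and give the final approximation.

Equation: x³ + x - 3 = 0
Fixed-point form: x = (3 - x)^(1/3)
x₀ = 1.17

x_1 = g(1.170000) = 1.223161
x_2 = g(1.223161) = 1.211200
x_3 = g(1.211200) = 1.213912
x_4 = g(1.213912) = 1.213298
x_5 = g(1.213298) = 1.213437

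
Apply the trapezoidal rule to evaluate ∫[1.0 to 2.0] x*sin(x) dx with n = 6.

f(x) = x*sin(x)
a = 1.0, b = 2.0, n = 6
h = (b - a)/n = 0.166667

Trapezoidal rule: (h/2)[f(x₀) + 2f(x₁) + 2f(x₂) + ... + f(xₙ)]

x_0 = 1.0000, f(x_0) = 0.841471, coefficient = 1
x_1 = 1.1667, f(x_1) = 1.072686, coefficient = 2
x_2 = 1.3333, f(x_2) = 1.295917, coefficient = 2
x_3 = 1.5000, f(x_3) = 1.496242, coefficient = 2
x_4 = 1.6667, f(x_4) = 1.659013, coefficient = 2
x_5 = 1.8333, f(x_5) = 1.770514, coefficient = 2
x_6 = 2.0000, f(x_6) = 1.818595, coefficient = 1

I ≈ (0.166667/2) × 17.248810 = 1.437401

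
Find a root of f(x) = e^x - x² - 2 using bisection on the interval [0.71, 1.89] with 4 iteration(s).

f(x) = e^x - x² - 2
Initial interval: [0.71, 1.89]

Iteration 1:
  c_1 = (0.710000 + 1.890000)/2 = 1.300000
  f(c_1) = f(1.300000) = -0.020703
  f(a) × f(c) ≥ 0, new interval: [1.300000, 1.890000]
Iteration 2:
  c_2 = (1.300000 + 1.890000)/2 = 1.595000
  f(c_2) = f(1.595000) = 0.384304
  f(a) × f(c) < 0, new interval: [1.300000, 1.595000]
Iteration 3:
  c_3 = (1.300000 + 1.595000)/2 = 1.447500
  f(c_3) = f(1.447500) = 0.157214
  f(a) × f(c) < 0, new interval: [1.300000, 1.447500]
Iteration 4:
  c_4 = (1.300000 + 1.447500)/2 = 1.373750
  f(c_4) = f(1.373750) = 0.062947
  f(a) × f(c) < 0, new interval: [1.300000, 1.373750]

After 4 iteration(s), the approximation is c_4 = 1.373750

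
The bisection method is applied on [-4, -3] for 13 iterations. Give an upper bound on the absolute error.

Bisection error bound: |error| ≤ (b-a)/2^n
|error| ≤ (-3 - (-4))/2^13 = 1/2^13
|error| ≤ 0.0001220703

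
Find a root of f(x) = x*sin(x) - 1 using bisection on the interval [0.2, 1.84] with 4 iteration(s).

f(x) = x*sin(x) - 1
Initial interval: [0.2, 1.84]

Iteration 1:
  c_1 = (0.200000 + 1.840000)/2 = 1.020000
  f(c_1) = f(1.020000) = -0.130850
  f(a) × f(c) ≥ 0, new interval: [1.020000, 1.840000]
Iteration 2:
  c_2 = (1.020000 + 1.840000)/2 = 1.430000
  f(c_2) = f(1.430000) = 0.415850
  f(a) × f(c) < 0, new interval: [1.020000, 1.430000]
Iteration 3:
  c_3 = (1.020000 + 1.430000)/2 = 1.225000
  f(c_3) = f(1.225000) = 0.152487
  f(a) × f(c) < 0, new interval: [1.020000, 1.225000]
Iteration 4:
  c_4 = (1.020000 + 1.225000)/2 = 1.122500
  f(c_4) = f(1.122500) = 0.011582
  f(a) × f(c) < 0, new interval: [1.020000, 1.122500]

After 4 iteration(s), the approximation is c_4 = 1.122500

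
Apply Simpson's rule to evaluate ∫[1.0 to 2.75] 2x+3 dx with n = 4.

f(x) = 2x+3
a = 1.0, b = 2.75, n = 4
h = (b - a)/n = 0.437500

Simpson's rule: (h/3)[f(x₀) + 4f(x₁) + 2f(x₂) + ... + f(xₙ)]

x_0 = 1.0000, f(x_0) = 5.000000, coefficient = 1
x_1 = 1.4375, f(x_1) = 5.875000, coefficient = 4
x_2 = 1.8750, f(x_2) = 6.750000, coefficient = 2
x_3 = 2.3125, f(x_3) = 7.625000, coefficient = 4
x_4 = 2.7500, f(x_4) = 8.500000, coefficient = 1

I ≈ (0.437500/3) × 81.000000 = 11.812500
Exact value: 11.812500
Error: 0.000000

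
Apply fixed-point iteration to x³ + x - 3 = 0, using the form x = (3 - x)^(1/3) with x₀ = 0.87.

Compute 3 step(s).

Equation: x³ + x - 3 = 0
Fixed-point form: x = (3 - x)^(1/3)
x₀ = 0.87

x_1 = g(0.870000) = 1.286648
x_2 = g(1.286648) = 1.196600
x_3 = g(1.196600) = 1.217206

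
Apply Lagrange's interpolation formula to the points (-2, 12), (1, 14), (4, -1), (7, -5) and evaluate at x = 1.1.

Lagrange interpolation formula:
P(x) = Σ yᵢ × Lᵢ(x)
where Lᵢ(x) = Π_{j≠i} (x - xⱼ)/(xᵢ - xⱼ)

L_0(1.1) = (1.1 - 1)/(-2 - 1) × (1.1 - 4)/(-2 - 4) × (1.1 - 7)/(-2 - 7) = -0.010562
L_1(1.1) = (1.1 - (-2))/(1 - (-2)) × (1.1 - 4)/(1 - 4) × (1.1 - 7)/(1 - 7) = 0.982241
L_2(1.1) = (1.1 - (-2))/(4 - (-2)) × (1.1 - 1)/(4 - 1) × (1.1 - 7)/(4 - 7) = 0.033870
L_3(1.1) = (1.1 - (-2))/(7 - (-2)) × (1.1 - 1)/(7 - 1) × (1.1 - 4)/(7 - 4) = -0.005549

P(1.1) = 12×L_0(1.1) + 14×L_1(1.1) + (-1)×L_2(1.1) + (-5)×L_3(1.1)
P(1.1) = 13.618506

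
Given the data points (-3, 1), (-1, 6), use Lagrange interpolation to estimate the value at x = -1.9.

Lagrange interpolation formula:
P(x) = Σ yᵢ × Lᵢ(x)
where Lᵢ(x) = Π_{j≠i} (x - xⱼ)/(xᵢ - xⱼ)

L_0(-1.9) = (-1.9 - (-1))/(-3 - (-1)) = 0.450000
L_1(-1.9) = (-1.9 - (-3))/(-1 - (-3)) = 0.550000

P(-1.9) = 1×L_0(-1.9) + 6×L_1(-1.9)
P(-1.9) = 3.750000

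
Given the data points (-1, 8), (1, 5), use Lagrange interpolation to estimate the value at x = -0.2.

Lagrange interpolation formula:
P(x) = Σ yᵢ × Lᵢ(x)
where Lᵢ(x) = Π_{j≠i} (x - xⱼ)/(xᵢ - xⱼ)

L_0(-0.2) = (-0.2 - 1)/(-1 - 1) = 0.600000
L_1(-0.2) = (-0.2 - (-1))/(1 - (-1)) = 0.400000

P(-0.2) = 8×L_0(-0.2) + 5×L_1(-0.2)
P(-0.2) = 6.800000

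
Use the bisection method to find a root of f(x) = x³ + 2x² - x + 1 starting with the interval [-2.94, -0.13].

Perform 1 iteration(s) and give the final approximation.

f(x) = x³ + 2x² - x + 1
Initial interval: [-2.94, -0.13]

Iteration 1:
  c_1 = (-2.940000 + (-0.130000))/2 = -1.535000
  f(c_1) = f(-1.535000) = 3.630645
  f(a) × f(c) < 0, new interval: [-2.940000, -1.535000]

After 1 iteration(s), the approximation is c_1 = -1.535000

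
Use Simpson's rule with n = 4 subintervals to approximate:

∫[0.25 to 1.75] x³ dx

f(x) = x³
a = 0.25, b = 1.75, n = 4
h = (b - a)/n = 0.375000

Simpson's rule: (h/3)[f(x₀) + 4f(x₁) + 2f(x₂) + ... + f(xₙ)]

x_0 = 0.2500, f(x_0) = 0.015625, coefficient = 1
x_1 = 0.6250, f(x_1) = 0.244141, coefficient = 4
x_2 = 1.0000, f(x_2) = 1.000000, coefficient = 2
x_3 = 1.3750, f(x_3) = 2.599609, coefficient = 4
x_4 = 1.7500, f(x_4) = 5.359375, coefficient = 1

I ≈ (0.375000/3) × 18.750000 = 2.343750
Exact value: 2.343750
Error: 0.000000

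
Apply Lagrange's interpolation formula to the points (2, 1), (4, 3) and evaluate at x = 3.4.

Lagrange interpolation formula:
P(x) = Σ yᵢ × Lᵢ(x)
where Lᵢ(x) = Π_{j≠i} (x - xⱼ)/(xᵢ - xⱼ)

L_0(3.4) = (3.4 - 4)/(2 - 4) = 0.300000
L_1(3.4) = (3.4 - 2)/(4 - 2) = 0.700000

P(3.4) = 1×L_0(3.4) + 3×L_1(3.4)
P(3.4) = 2.400000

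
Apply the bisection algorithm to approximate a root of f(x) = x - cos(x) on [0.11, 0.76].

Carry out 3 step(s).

f(x) = x - cos(x)
Initial interval: [0.11, 0.76]

Iteration 1:
  c_1 = (0.110000 + 0.760000)/2 = 0.435000
  f(c_1) = f(0.435000) = -0.471870
  f(a) × f(c) ≥ 0, new interval: [0.435000, 0.760000]
Iteration 2:
  c_2 = (0.435000 + 0.760000)/2 = 0.597500
  f(c_2) = f(0.597500) = -0.229245
  f(a) × f(c) ≥ 0, new interval: [0.597500, 0.760000]
Iteration 3:
  c_3 = (0.597500 + 0.760000)/2 = 0.678750
  f(c_3) = f(0.678750) = -0.099608
  f(a) × f(c) ≥ 0, new interval: [0.678750, 0.760000]

After 3 iteration(s), the approximation is c_3 = 0.678750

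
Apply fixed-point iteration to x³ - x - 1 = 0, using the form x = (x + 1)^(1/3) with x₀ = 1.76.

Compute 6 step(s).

Equation: x³ - x - 1 = 0
Fixed-point form: x = (x + 1)^(1/3)
x₀ = 1.76

x_1 = g(1.760000) = 1.402716
x_2 = g(1.402716) = 1.339371
x_3 = g(1.339371) = 1.327495
x_4 = g(1.327495) = 1.325245
x_5 = g(1.325245) = 1.324818
x_6 = g(1.324818) = 1.324737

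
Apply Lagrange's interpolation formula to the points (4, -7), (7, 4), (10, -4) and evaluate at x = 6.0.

Lagrange interpolation formula:
P(x) = Σ yᵢ × Lᵢ(x)
where Lᵢ(x) = Π_{j≠i} (x - xⱼ)/(xᵢ - xⱼ)

L_0(6.0) = (6.0 - 7)/(4 - 7) × (6.0 - 10)/(4 - 10) = 0.222222
L_1(6.0) = (6.0 - 4)/(7 - 4) × (6.0 - 10)/(7 - 10) = 0.888889
L_2(6.0) = (6.0 - 4)/(10 - 4) × (6.0 - 7)/(10 - 7) = -0.111111

P(6.0) = (-7)×L_0(6.0) + 4×L_1(6.0) + (-4)×L_2(6.0)
P(6.0) = 2.444444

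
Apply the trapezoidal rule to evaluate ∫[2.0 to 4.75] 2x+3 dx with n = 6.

f(x) = 2x+3
a = 2.0, b = 4.75, n = 6
h = (b - a)/n = 0.458333

Trapezoidal rule: (h/2)[f(x₀) + 2f(x₁) + 2f(x₂) + ... + f(xₙ)]

x_0 = 2.0000, f(x_0) = 7.000000, coefficient = 1
x_1 = 2.4583, f(x_1) = 7.916667, coefficient = 2
x_2 = 2.9167, f(x_2) = 8.833333, coefficient = 2
x_3 = 3.3750, f(x_3) = 9.750000, coefficient = 2
x_4 = 3.8333, f(x_4) = 10.666667, coefficient = 2
x_5 = 4.2917, f(x_5) = 11.583333, coefficient = 2
x_6 = 4.7500, f(x_6) = 12.500000, coefficient = 1

I ≈ (0.458333/2) × 117.000000 = 26.812500
Exact value: 26.812500
Error: 0.000000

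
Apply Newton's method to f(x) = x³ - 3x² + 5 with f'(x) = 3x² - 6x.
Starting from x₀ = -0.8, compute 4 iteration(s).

f(x) = x³ - 3x² + 5
f'(x) = 3x² - 6x
x₀ = -0.8

Newton-Raphson formula: x_{n+1} = x_n - f(x_n)/f'(x_n)

Iteration 1:
  f(-0.800000) = 2.568000
  f'(-0.800000) = 6.720000
  x_1 = -0.800000 - 2.568000/6.720000 = -1.182143
Iteration 2:
  f(-1.182143) = -0.844385
  f'(-1.182143) = 11.285242
  x_2 = -1.182143 - (-0.844385)/11.285242 = -1.107321
Iteration 3:
  f(-1.107321) = -0.036230
  f'(-1.107321) = 10.322403
  x_3 = -1.107321 - (-0.036230)/10.322403 = -1.103811
Iteration 4:
  f(-1.103811) = -0.000078
  f'(-1.103811) = 10.278062
  x_4 = -1.103811 - (-0.000078)/10.278062 = -1.103803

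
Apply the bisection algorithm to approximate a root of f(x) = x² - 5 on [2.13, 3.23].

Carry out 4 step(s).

f(x) = x² - 5
Initial interval: [2.13, 3.23]

Iteration 1:
  c_1 = (2.130000 + 3.230000)/2 = 2.680000
  f(c_1) = f(2.680000) = 2.182400
  f(a) × f(c) < 0, new interval: [2.130000, 2.680000]
Iteration 2:
  c_2 = (2.130000 + 2.680000)/2 = 2.405000
  f(c_2) = f(2.405000) = 0.784025
  f(a) × f(c) < 0, new interval: [2.130000, 2.405000]
Iteration 3:
  c_3 = (2.130000 + 2.405000)/2 = 2.267500
  f(c_3) = f(2.267500) = 0.141556
  f(a) × f(c) < 0, new interval: [2.130000, 2.267500]
Iteration 4:
  c_4 = (2.130000 + 2.267500)/2 = 2.198750
  f(c_4) = f(2.198750) = -0.165498
  f(a) × f(c) ≥ 0, new interval: [2.198750, 2.267500]

After 4 iteration(s), the approximation is c_4 = 2.198750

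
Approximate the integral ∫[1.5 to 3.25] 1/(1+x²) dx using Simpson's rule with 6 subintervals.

f(x) = 1/(1+x²)
a = 1.5, b = 3.25, n = 6
h = (b - a)/n = 0.291667

Simpson's rule: (h/3)[f(x₀) + 4f(x₁) + 2f(x₂) + ... + f(xₙ)]

x_0 = 1.5000, f(x_0) = 0.307692, coefficient = 1
x_1 = 1.7917, f(x_1) = 0.237526, coefficient = 4
x_2 = 2.0833, f(x_2) = 0.187256, coefficient = 2
x_3 = 2.3750, f(x_3) = 0.150588, coefficient = 4
x_4 = 2.6667, f(x_4) = 0.123288, coefficient = 2
x_5 = 2.9583, f(x_5) = 0.102546, coefficient = 4
x_6 = 3.2500, f(x_6) = 0.086486, coefficient = 1

I ≈ (0.291667/3) × 2.977906 = 0.289519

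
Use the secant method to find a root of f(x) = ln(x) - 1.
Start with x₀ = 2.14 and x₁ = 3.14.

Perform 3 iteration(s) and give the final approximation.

f(x) = ln(x) - 1
x₀ = 2.14, x₁ = 3.14

Secant formula: x_{n+1} = x_n - f(x_n)(x_n - x_{n-1})/(f(x_n) - f(x_{n-1}))

Iteration 1:
  f(2.140000) = -0.239194
  f(3.140000) = 0.144223
  x_2 = 3.140000 - 0.144223×(3.140000 - 2.140000)/(0.144223 - (-0.239194))
       = 2.763849
Iteration 2:
  f(3.140000) = 0.144223
  f(2.763849) = 0.016624
  x_3 = 2.763849 - 0.016624×(2.763849 - 3.140000)/(0.016624 - 0.144223)
       = 2.714842
Iteration 3:
  f(2.763849) = 0.016624
  f(2.714842) = -0.001266
  x_4 = 2.714842 - (-0.001266)×(2.714842 - 2.763849)/(-0.001266 - 0.016624)
       = 2.718311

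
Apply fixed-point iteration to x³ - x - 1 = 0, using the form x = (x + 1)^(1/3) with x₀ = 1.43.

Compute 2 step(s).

Equation: x³ - x - 1 = 0
Fixed-point form: x = (x + 1)^(1/3)
x₀ = 1.43

x_1 = g(1.430000) = 1.344421
x_2 = g(1.344421) = 1.328450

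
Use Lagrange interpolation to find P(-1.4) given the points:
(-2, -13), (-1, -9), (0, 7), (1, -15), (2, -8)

Lagrange interpolation formula:
P(x) = Σ yᵢ × Lᵢ(x)
where Lᵢ(x) = Π_{j≠i} (x - xⱼ)/(xᵢ - xⱼ)

L_0(-1.4) = (-1.4 - (-1))/(-2 - (-1)) × (-1.4 - 0)/(-2 - 0) × (-1.4 - 1)/(-2 - 1) × (-1.4 - 2)/(-2 - 2) = 0.190400
L_1(-1.4) = (-1.4 - (-2))/(-1 - (-2)) × (-1.4 - 0)/(-1 - 0) × (-1.4 - 1)/(-1 - 1) × (-1.4 - 2)/(-1 - 2) = 1.142400
L_2(-1.4) = (-1.4 - (-2))/(0 - (-2)) × (-1.4 - (-1))/(0 - (-1)) × (-1.4 - 1)/(0 - 1) × (-1.4 - 2)/(0 - 2) = -0.489600
L_3(-1.4) = (-1.4 - (-2))/(1 - (-2)) × (-1.4 - (-1))/(1 - (-1)) × (-1.4 - 0)/(1 - 0) × (-1.4 - 2)/(1 - 2) = 0.190400
L_4(-1.4) = (-1.4 - (-2))/(2 - (-2)) × (-1.4 - (-1))/(2 - (-1)) × (-1.4 - 0)/(2 - 0) × (-1.4 - 1)/(2 - 1) = -0.033600

P(-1.4) = (-13)×L_0(-1.4) + (-9)×L_1(-1.4) + 7×L_2(-1.4) + (-15)×L_3(-1.4) + (-8)×L_4(-1.4)
P(-1.4) = -18.771200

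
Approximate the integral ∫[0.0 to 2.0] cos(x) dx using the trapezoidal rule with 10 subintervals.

f(x) = cos(x)
a = 0.0, b = 2.0, n = 10
h = (b - a)/n = 0.200000

Trapezoidal rule: (h/2)[f(x₀) + 2f(x₁) + 2f(x₂) + ... + f(xₙ)]

x_0 = 0.0000, f(x_0) = 1.000000, coefficient = 1
x_1 = 0.2000, f(x_1) = 0.980067, coefficient = 2
x_2 = 0.4000, f(x_2) = 0.921061, coefficient = 2
x_3 = 0.6000, f(x_3) = 0.825336, coefficient = 2
x_4 = 0.8000, f(x_4) = 0.696707, coefficient = 2
x_5 = 1.0000, f(x_5) = 0.540302, coefficient = 2
x_6 = 1.2000, f(x_6) = 0.362358, coefficient = 2
x_7 = 1.4000, f(x_7) = 0.169967, coefficient = 2
x_8 = 1.6000, f(x_8) = -0.029200, coefficient = 2
x_9 = 1.8000, f(x_9) = -0.227202, coefficient = 2
x_10 = 2.0000, f(x_10) = -0.416147, coefficient = 1

I ≈ (0.200000/2) × 9.062644 = 0.906264
Exact value: 0.909297
Error: 0.003033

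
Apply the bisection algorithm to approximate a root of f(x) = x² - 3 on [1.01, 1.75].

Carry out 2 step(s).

f(x) = x² - 3
Initial interval: [1.01, 1.75]

Iteration 1:
  c_1 = (1.010000 + 1.750000)/2 = 1.380000
  f(c_1) = f(1.380000) = -1.095600
  f(a) × f(c) ≥ 0, new interval: [1.380000, 1.750000]
Iteration 2:
  c_2 = (1.380000 + 1.750000)/2 = 1.565000
  f(c_2) = f(1.565000) = -0.550775
  f(a) × f(c) ≥ 0, new interval: [1.565000, 1.750000]

After 2 iteration(s), the approximation is c_2 = 1.565000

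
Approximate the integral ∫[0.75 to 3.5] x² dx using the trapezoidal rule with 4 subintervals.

f(x) = x²
a = 0.75, b = 3.5, n = 4
h = (b - a)/n = 0.687500

Trapezoidal rule: (h/2)[f(x₀) + 2f(x₁) + 2f(x₂) + ... + f(xₙ)]

x_0 = 0.7500, f(x_0) = 0.562500, coefficient = 1
x_1 = 1.4375, f(x_1) = 2.066406, coefficient = 2
x_2 = 2.1250, f(x_2) = 4.515625, coefficient = 2
x_3 = 2.8125, f(x_3) = 7.910156, coefficient = 2
x_4 = 3.5000, f(x_4) = 12.250000, coefficient = 1

I ≈ (0.687500/2) × 41.796875 = 14.367676
Exact value: 14.151042
Error: 0.216634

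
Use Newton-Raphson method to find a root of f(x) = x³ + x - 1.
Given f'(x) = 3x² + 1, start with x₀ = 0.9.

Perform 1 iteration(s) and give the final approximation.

f(x) = x³ + x - 1
f'(x) = 3x² + 1
x₀ = 0.9

Newton-Raphson formula: x_{n+1} = x_n - f(x_n)/f'(x_n)

Iteration 1:
  f(0.900000) = 0.629000
  f'(0.900000) = 3.430000
  x_1 = 0.900000 - 0.629000/3.430000 = 0.716618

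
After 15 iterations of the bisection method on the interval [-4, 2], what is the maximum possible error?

Bisection error bound: |error| ≤ (b-a)/2^n
|error| ≤ (2 - (-4))/2^15 = 6/2^15
|error| ≤ 0.0001831055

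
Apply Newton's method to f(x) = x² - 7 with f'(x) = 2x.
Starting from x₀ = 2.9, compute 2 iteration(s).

f(x) = x² - 7
f'(x) = 2x
x₀ = 2.9

Newton-Raphson formula: x_{n+1} = x_n - f(x_n)/f'(x_n)

Iteration 1:
  f(2.900000) = 1.410000
  f'(2.900000) = 5.800000
  x_1 = 2.900000 - 1.410000/5.800000 = 2.656897
Iteration 2:
  f(2.656897) = 0.059099
  f'(2.656897) = 5.313793
  x_2 = 2.656897 - 0.059099/5.313793 = 2.645775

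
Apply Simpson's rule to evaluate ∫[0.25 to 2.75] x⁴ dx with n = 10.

f(x) = x⁴
a = 0.25, b = 2.75, n = 10
h = (b - a)/n = 0.250000

Simpson's rule: (h/3)[f(x₀) + 4f(x₁) + 2f(x₂) + ... + f(xₙ)]

x_0 = 0.2500, f(x_0) = 0.003906, coefficient = 1
x_1 = 0.5000, f(x_1) = 0.062500, coefficient = 4
x_2 = 0.7500, f(x_2) = 0.316406, coefficient = 2
x_3 = 1.0000, f(x_3) = 1.000000, coefficient = 4
x_4 = 1.2500, f(x_4) = 2.441406, coefficient = 2
x_5 = 1.5000, f(x_5) = 5.062500, coefficient = 4
x_6 = 1.7500, f(x_6) = 9.378906, coefficient = 2
x_7 = 2.0000, f(x_7) = 16.000000, coefficient = 4
x_8 = 2.2500, f(x_8) = 25.628906, coefficient = 2
x_9 = 2.5000, f(x_9) = 39.062500, coefficient = 4
x_10 = 2.7500, f(x_10) = 57.191406, coefficient = 1

I ≈ (0.250000/3) × 377.476562 = 31.456380
Exact value: 31.455078
Error: 0.001302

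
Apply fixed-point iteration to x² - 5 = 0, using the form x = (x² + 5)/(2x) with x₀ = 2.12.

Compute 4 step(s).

Equation: x² - 5 = 0
Fixed-point form: x = (x² + 5)/(2x)
x₀ = 2.12

x_1 = g(2.120000) = 2.239245
x_2 = g(2.239245) = 2.236070
x_3 = g(2.236070) = 2.236068
x_4 = g(2.236068) = 2.236068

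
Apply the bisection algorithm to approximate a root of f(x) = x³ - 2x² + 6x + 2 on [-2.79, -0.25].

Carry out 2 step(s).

f(x) = x³ - 2x² + 6x + 2
Initial interval: [-2.79, -0.25]

Iteration 1:
  c_1 = (-2.790000 + (-0.250000))/2 = -1.520000
  f(c_1) = f(-1.520000) = -15.252608
  f(a) × f(c) ≥ 0, new interval: [-1.520000, -0.250000]
Iteration 2:
  c_2 = (-1.520000 + (-0.250000))/2 = -0.885000
  f(c_2) = f(-0.885000) = -5.569604
  f(a) × f(c) ≥ 0, new interval: [-0.885000, -0.250000]

After 2 iteration(s), the approximation is c_2 = -0.885000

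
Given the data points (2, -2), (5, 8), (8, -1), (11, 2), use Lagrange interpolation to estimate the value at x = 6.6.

Lagrange interpolation formula:
P(x) = Σ yᵢ × Lᵢ(x)
where Lᵢ(x) = Π_{j≠i} (x - xⱼ)/(xᵢ - xⱼ)

L_0(6.6) = (6.6 - 5)/(2 - 5) × (6.6 - 8)/(2 - 8) × (6.6 - 11)/(2 - 11) = -0.060840
L_1(6.6) = (6.6 - 2)/(5 - 2) × (6.6 - 8)/(5 - 8) × (6.6 - 11)/(5 - 11) = 0.524741
L_2(6.6) = (6.6 - 2)/(8 - 2) × (6.6 - 5)/(8 - 5) × (6.6 - 11)/(8 - 11) = 0.599704
L_3(6.6) = (6.6 - 2)/(11 - 2) × (6.6 - 5)/(11 - 5) × (6.6 - 8)/(11 - 8) = -0.063605

P(6.6) = (-2)×L_0(6.6) + 8×L_1(6.6) + (-1)×L_2(6.6) + 2×L_3(6.6)
P(6.6) = 3.592691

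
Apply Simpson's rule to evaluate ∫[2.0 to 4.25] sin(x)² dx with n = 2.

f(x) = sin(x)²
a = 2.0, b = 4.25, n = 2
h = (b - a)/n = 1.125000

Simpson's rule: (h/3)[f(x₀) + 4f(x₁) + 2f(x₂) + ... + f(xₙ)]

x_0 = 2.0000, f(x_0) = 0.826822, coefficient = 1
x_1 = 3.1250, f(x_1) = 0.000275, coefficient = 4
x_2 = 4.2500, f(x_2) = 0.801006, coefficient = 1

I ≈ (1.125000/3) × 1.628929 = 0.610848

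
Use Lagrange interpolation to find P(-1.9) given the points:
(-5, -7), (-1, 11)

Lagrange interpolation formula:
P(x) = Σ yᵢ × Lᵢ(x)
where Lᵢ(x) = Π_{j≠i} (x - xⱼ)/(xᵢ - xⱼ)

L_0(-1.9) = (-1.9 - (-1))/(-5 - (-1)) = 0.225000
L_1(-1.9) = (-1.9 - (-5))/(-1 - (-5)) = 0.775000

P(-1.9) = (-7)×L_0(-1.9) + 11×L_1(-1.9)
P(-1.9) = 6.950000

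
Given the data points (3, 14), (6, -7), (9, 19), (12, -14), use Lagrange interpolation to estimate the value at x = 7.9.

Lagrange interpolation formula:
P(x) = Σ yᵢ × Lᵢ(x)
where Lᵢ(x) = Π_{j≠i} (x - xⱼ)/(xᵢ - xⱼ)

L_0(7.9) = (7.9 - 6)/(3 - 6) × (7.9 - 9)/(3 - 9) × (7.9 - 12)/(3 - 12) = -0.052895
L_1(7.9) = (7.9 - 3)/(6 - 3) × (7.9 - 9)/(6 - 9) × (7.9 - 12)/(6 - 12) = 0.409241
L_2(7.9) = (7.9 - 3)/(9 - 3) × (7.9 - 6)/(9 - 6) × (7.9 - 12)/(9 - 12) = 0.706870
L_3(7.9) = (7.9 - 3)/(12 - 3) × (7.9 - 6)/(12 - 6) × (7.9 - 9)/(12 - 9) = -0.063216

P(7.9) = 14×L_0(7.9) + (-7)×L_1(7.9) + 19×L_2(7.9) + (-14)×L_3(7.9)
P(7.9) = 10.710346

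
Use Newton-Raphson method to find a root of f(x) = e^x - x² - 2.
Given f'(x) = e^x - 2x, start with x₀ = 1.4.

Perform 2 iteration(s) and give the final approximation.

f(x) = e^x - x² - 2
f'(x) = e^x - 2x
x₀ = 1.4

Newton-Raphson formula: x_{n+1} = x_n - f(x_n)/f'(x_n)

Iteration 1:
  f(1.400000) = 0.095200
  f'(1.400000) = 1.255200
  x_1 = 1.400000 - 0.095200/1.255200 = 1.324156
Iteration 2:
  f(1.324156) = 0.005622
  f'(1.324156) = 1.110699
  x_2 = 1.324156 - 0.005622/1.110699 = 1.319094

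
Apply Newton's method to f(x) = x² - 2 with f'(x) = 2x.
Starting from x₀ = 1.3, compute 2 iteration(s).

f(x) = x² - 2
f'(x) = 2x
x₀ = 1.3

Newton-Raphson formula: x_{n+1} = x_n - f(x_n)/f'(x_n)

Iteration 1:
  f(1.300000) = -0.310000
  f'(1.300000) = 2.600000
  x_1 = 1.300000 - (-0.310000)/2.600000 = 1.419231
Iteration 2:
  f(1.419231) = 0.014216
  f'(1.419231) = 2.838462
  x_2 = 1.419231 - 0.014216/2.838462 = 1.414222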